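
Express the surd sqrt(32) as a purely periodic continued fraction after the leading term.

Write x_i = (sqrt(32) + m_i)/d_i with (m_0, d_0) = (0, 1). a_0 = floor(sqrt(32)) = 5, since 5^2 = 25 <= 32 < 36 = 6^2.
Iterate m_{i+1} = d_i*a_i - m_i, d_{i+1} = (32 - m_{i+1}^2)/d_i, a_{i+1} = floor((a_0 + m_{i+1})/d_{i+1}):
  m_1 = 1*5 - 0 = 5, d_1 = (32 - 5^2)/1 = 7/1 = 7, a_1 = floor((5 + 5)/7) = 1.
  m_2 = 7*1 - 5 = 2, d_2 = (32 - 2^2)/7 = 28/7 = 4, a_2 = floor((5 + 2)/4) = 1.
  m_3 = 4*1 - 2 = 2, d_3 = (32 - 2^2)/4 = 28/4 = 7, a_3 = floor((5 + 2)/7) = 1.
  m_4 = 7*1 - 2 = 5, d_4 = (32 - 5^2)/7 = 7/7 = 1, a_4 = floor((5 + 5)/1) = 10.
  m_5 = 1*10 - 5 = 5, d_5 = (32 - 5^2)/1 = 7/1 = 7: (m_5, d_5) = (m_1, d_1) = (5, 7), so from here the quotients repeat a_1, ..., a_4; the period length is 4.
Hence the expansion of sqrt(32) is a_0 = 5 followed by the repeating block 1, 1, 1, 10 (period 4).

[5; (1, 1, 1, 10)]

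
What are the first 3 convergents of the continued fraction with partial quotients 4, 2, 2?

Using the convergent recurrence p_i = a_i*p_{i-1} + p_{i-2}, q_i = a_i*q_{i-1} + q_{i-2} with p_{-2}=0, p_{-1}=1, q_{-2}=1, q_{-1}=0:
  i=0: a_0=4, p_0 = 4*1 + 0 = 4, q_0 = 4*0 + 1 = 1.
  i=1: a_1=2, p_1 = 2*4 + 1 = 9, q_1 = 2*1 + 0 = 2.
  i=2: a_2=2, p_2 = 2*9 + 4 = 22, q_2 = 2*2 + 1 = 5.

4/1, 9/2, 22/5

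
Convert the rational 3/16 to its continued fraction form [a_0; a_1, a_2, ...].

Run the Euclidean algorithm on 3 and 16; the successive quotients are the partial quotients a_0, a_1, ... (each step inverts the fractional part left over by the previous one):
  3 = 0*16 + 3, so a_0 = 0.
  16 = 5*3 + 1, so a_1 = 5.
  3 = 3*1 + 0, so a_2 = 3.
The remainder reaches 0 after 3 divisions, so the expansion has 3 partial quotients, read off in order.

[0; 5, 3]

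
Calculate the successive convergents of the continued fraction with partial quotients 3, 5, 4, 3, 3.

Using the convergent recurrence p_i = a_i*p_{i-1} + p_{i-2}, q_i = a_i*q_{i-1} + q_{i-2} with p_{-2}=0, p_{-1}=1, q_{-2}=1, q_{-1}=0:
  i=0: a_0=3, p_0 = 3*1 + 0 = 3, q_0 = 3*0 + 1 = 1.
  i=1: a_1=5, p_1 = 5*3 + 1 = 16, q_1 = 5*1 + 0 = 5.
  i=2: a_2=4, p_2 = 4*16 + 3 = 67, q_2 = 4*5 + 1 = 21.
  i=3: a_3=3, p_3 = 3*67 + 16 = 217, q_3 = 3*21 + 5 = 68.
  i=4: a_4=3, p_4 = 3*217 + 67 = 718, q_4 = 3*68 + 21 = 225.

3/1, 16/5, 67/21, 217/68, 718/225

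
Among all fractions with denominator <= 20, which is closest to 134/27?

99/20

Expand x = 134/27 as a continued fraction with the Euclidean algorithm:
  134 = 4*27 + 26, so a_0 = 4.
  27 = 1*26 + 1, so a_1 = 1.
  26 = 26*1 + 0, so a_2 = 26.
so x = [4; 1, 26].
Convergents (p_i = a_i*p_{i-1} + p_{i-2}, q_i = a_i*q_{i-1} + q_{i-2} with p_{-2}=0, p_{-1}=1, q_{-2}=1, q_{-1}=0), until the denominator exceeds 20:
  i=0: a_0=4, p_0 = 4*1 + 0 = 4, q_0 = 4*0 + 1 = 1.
  i=1: a_1=1, p_1 = 1*4 + 1 = 5, q_1 = 1*1 + 0 = 1.
  i=2: a_2=26, p_2 = 26*5 + 4 = 134, q_2 = 26*1 + 1 = 27.
q_2 = 27 > 20, so the last convergent with denominator <= 20 is p_1/q_1 = 5/1.
The closest fraction with denominator <= 20 is either p_1/q_1 or the intermediate fraction (k*p_1 + p_0)/(k*q_1 + q_0) with the largest k >= 1 whose denominator stays <= 20; these approach x as k grows, and every other convergent or intermediate fraction in range is farther away.
Largest k: floor((20 - q_0)/q_1) = floor((20 - 1)/1) = 19.
That gives (19*5 + 4)/(19*1 + 1) = 99/20.
Compare the errors: |x - 5/1| = |134*1 - 5*27|/(27*1) = 1/27, and |x - 99/20| = |134*20 - 99*27|/(27*20) = 7/540.
Cross-multiplying, 7*27 = 189 < 540 = 1*540, so 7/540 is smaller: the intermediate fraction 99/20 is closer to x than 5/1.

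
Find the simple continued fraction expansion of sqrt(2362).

[48; (1, 1, 1, 1, 96)]

Write x_i = (sqrt(2362) + m_i)/d_i with (m_0, d_0) = (0, 1). a_0 = floor(sqrt(2362)) = 48, since 48^2 = 2304 <= 2362 < 2401 = 49^2.
Iterate m_{i+1} = d_i*a_i - m_i, d_{i+1} = (2362 - m_{i+1}^2)/d_i, a_{i+1} = floor((a_0 + m_{i+1})/d_{i+1}):
  m_1 = 1*48 - 0 = 48, d_1 = (2362 - 48^2)/1 = 58/1 = 58, a_1 = floor((48 + 48)/58) = 1.
  m_2 = 58*1 - 48 = 10, d_2 = (2362 - 10^2)/58 = 2262/58 = 39, a_2 = floor((48 + 10)/39) = 1.
  m_3 = 39*1 - 10 = 29, d_3 = (2362 - 29^2)/39 = 1521/39 = 39, a_3 = floor((48 + 29)/39) = 1.
  m_4 = 39*1 - 29 = 10, d_4 = (2362 - 10^2)/39 = 2262/39 = 58, a_4 = floor((48 + 10)/58) = 1.
  m_5 = 58*1 - 10 = 48, d_5 = (2362 - 48^2)/58 = 58/58 = 1, a_5 = floor((48 + 48)/1) = 96.
  m_6 = 1*96 - 48 = 48, d_6 = (2362 - 48^2)/1 = 58/1 = 58: (m_6, d_6) = (m_1, d_1) = (48, 58), so from here the quotients repeat a_1, ..., a_5; the period length is 5.
Hence the expansion of sqrt(2362) is a_0 = 48 followed by the repeating block 1, 1, 1, 1, 96 (period 5).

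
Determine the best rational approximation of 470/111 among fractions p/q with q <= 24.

Expand x = 470/111 as a continued fraction with the Euclidean algorithm:
  470 = 4*111 + 26, so a_0 = 4.
  111 = 4*26 + 7, so a_1 = 4.
  26 = 3*7 + 5, so a_2 = 3.
  7 = 1*5 + 2, so a_3 = 1.
  5 = 2*2 + 1, so a_4 = 2.
  2 = 2*1 + 0, so a_5 = 2.
so x = [4; 4, 3, 1, 2, 2].
Convergents (p_i = a_i*p_{i-1} + p_{i-2}, q_i = a_i*q_{i-1} + q_{i-2} with p_{-2}=0, p_{-1}=1, q_{-2}=1, q_{-1}=0), until the denominator exceeds 24:
  i=0: a_0=4, p_0 = 4*1 + 0 = 4, q_0 = 4*0 + 1 = 1.
  i=1: a_1=4, p_1 = 4*4 + 1 = 17, q_1 = 4*1 + 0 = 4.
  i=2: a_2=3, p_2 = 3*17 + 4 = 55, q_2 = 3*4 + 1 = 13.
  i=3: a_3=1, p_3 = 1*55 + 17 = 72, q_3 = 1*13 + 4 = 17.
  i=4: a_4=2, p_4 = 2*72 + 55 = 199, q_4 = 2*17 + 13 = 47.
q_4 = 47 > 24, so the last convergent with denominator <= 24 is p_3/q_3 = 72/17.
The closest fraction with denominator <= 24 is either p_3/q_3 or the intermediate fraction (k*p_3 + p_2)/(k*q_3 + q_2) with the largest k >= 1 whose denominator stays <= 24; these approach x as k grows, and every other convergent or intermediate fraction in range is farther away.
Largest k: floor((24 - q_2)/q_3) = floor((24 - 13)/17) = 0.
Since k = 0, no intermediate fraction beyond p_3/q_3 has denominator <= 24, so the convergent 72/17 is the closest (its error is |470*17 - 72*111|/(111*17) = 2/1887).

72/17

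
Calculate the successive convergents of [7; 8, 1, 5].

Using the convergent recurrence p_i = a_i*p_{i-1} + p_{i-2}, q_i = a_i*q_{i-1} + q_{i-2} with p_{-2}=0, p_{-1}=1, q_{-2}=1, q_{-1}=0:
  i=0: a_0=7, p_0 = 7*1 + 0 = 7, q_0 = 7*0 + 1 = 1.
  i=1: a_1=8, p_1 = 8*7 + 1 = 57, q_1 = 8*1 + 0 = 8.
  i=2: a_2=1, p_2 = 1*57 + 7 = 64, q_2 = 1*8 + 1 = 9.
  i=3: a_3=5, p_3 = 5*64 + 57 = 377, q_3 = 5*9 + 8 = 53.

7/1, 57/8, 64/9, 377/53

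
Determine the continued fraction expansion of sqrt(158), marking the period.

[12; (1, 1, 3, 12, 3, 1, 1, 24)]

Write x_i = (sqrt(158) + m_i)/d_i with (m_0, d_0) = (0, 1). a_0 = floor(sqrt(158)) = 12, since 12^2 = 144 <= 158 < 169 = 13^2.
Iterate m_{i+1} = d_i*a_i - m_i, d_{i+1} = (158 - m_{i+1}^2)/d_i, a_{i+1} = floor((a_0 + m_{i+1})/d_{i+1}):
  m_1 = 1*12 - 0 = 12, d_1 = (158 - 12^2)/1 = 14/1 = 14, a_1 = floor((12 + 12)/14) = 1.
  m_2 = 14*1 - 12 = 2, d_2 = (158 - 2^2)/14 = 154/14 = 11, a_2 = floor((12 + 2)/11) = 1.
  m_3 = 11*1 - 2 = 9, d_3 = (158 - 9^2)/11 = 77/11 = 7, a_3 = floor((12 + 9)/7) = 3.
  m_4 = 7*3 - 9 = 12, d_4 = (158 - 12^2)/7 = 14/7 = 2, a_4 = floor((12 + 12)/2) = 12.
  m_5 = 2*12 - 12 = 12, d_5 = (158 - 12^2)/2 = 14/2 = 7, a_5 = floor((12 + 12)/7) = 3.
  m_6 = 7*3 - 12 = 9, d_6 = (158 - 9^2)/7 = 77/7 = 11, a_6 = floor((12 + 9)/11) = 1.
  m_7 = 11*1 - 9 = 2, d_7 = (158 - 2^2)/11 = 154/11 = 14, a_7 = floor((12 + 2)/14) = 1.
  m_8 = 14*1 - 2 = 12, d_8 = (158 - 12^2)/14 = 14/14 = 1, a_8 = floor((12 + 12)/1) = 24.
  m_9 = 1*24 - 12 = 12, d_9 = (158 - 12^2)/1 = 14/1 = 14: (m_9, d_9) = (m_1, d_1) = (12, 14), so from here the quotients repeat a_1, ..., a_8; the period length is 8.
Hence the expansion of sqrt(158) is a_0 = 12 followed by the repeating block 1, 1, 3, 12, 3, 1, 1, 24 (period 8).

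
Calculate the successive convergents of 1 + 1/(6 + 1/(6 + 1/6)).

Using the convergent recurrence p_i = a_i*p_{i-1} + p_{i-2}, q_i = a_i*q_{i-1} + q_{i-2} with p_{-2}=0, p_{-1}=1, q_{-2}=1, q_{-1}=0:
  i=0: a_0=1, p_0 = 1*1 + 0 = 1, q_0 = 1*0 + 1 = 1.
  i=1: a_1=6, p_1 = 6*1 + 1 = 7, q_1 = 6*1 + 0 = 6.
  i=2: a_2=6, p_2 = 6*7 + 1 = 43, q_2 = 6*6 + 1 = 37.
  i=3: a_3=6, p_3 = 6*43 + 7 = 265, q_3 = 6*37 + 6 = 228.

1/1, 7/6, 43/37, 265/228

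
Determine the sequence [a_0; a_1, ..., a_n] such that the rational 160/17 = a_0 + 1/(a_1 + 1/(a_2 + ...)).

[9; 2, 2, 3]

Run the Euclidean algorithm on 160 and 17; the successive quotients are the partial quotients a_0, a_1, ... (each step inverts the fractional part left over by the previous one):
  160 = 9*17 + 7, so a_0 = 9.
  17 = 2*7 + 3, so a_1 = 2.
  7 = 2*3 + 1, so a_2 = 2.
  3 = 3*1 + 0, so a_3 = 3.
The remainder reaches 0 after 4 divisions, so the expansion has 4 partial quotients, read off in order.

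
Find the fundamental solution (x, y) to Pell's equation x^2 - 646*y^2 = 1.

First expand sqrt(646) as a continued fraction. With x_i = (sqrt(646) + m_i)/d_i and (m_0, d_0) = (0, 1): a_0 = floor(sqrt(646)) = 25, since 25^2 = 625 <= 646 < 676 = 26^2.
Iterate m_{i+1} = d_i*a_i - m_i, d_{i+1} = (646 - m_{i+1}^2)/d_i, a_{i+1} = floor((a_0 + m_{i+1})/d_{i+1}):
  m_1 = 1*25 - 0 = 25, d_1 = (646 - 25^2)/1 = 21/1 = 21, a_1 = floor((25 + 25)/21) = 2.
  m_2 = 21*2 - 25 = 17, d_2 = (646 - 17^2)/21 = 357/21 = 17, a_2 = floor((25 + 17)/17) = 2.
  m_3 = 17*2 - 17 = 17, d_3 = (646 - 17^2)/17 = 357/17 = 21, a_3 = floor((25 + 17)/21) = 2.
  m_4 = 21*2 - 17 = 25, d_4 = (646 - 25^2)/21 = 21/21 = 1, a_4 = floor((25 + 25)/1) = 50.
  m_5 = 1*50 - 25 = 25, d_5 = (646 - 25^2)/1 = 21/1 = 21: (m_5, d_5) = (m_1, d_1) = (25, 21), so from here the quotients repeat a_1, ..., a_4; the period length is 4.
So sqrt(646) = [25; (2, 2, 2, 50)] with period length k = 4.
k is even, so the fundamental solution of x^2 - 646y^2 = 1 is (p_{k-1}, q_{k-1}) = (p_3, q_3); compute convergents through index 3.
Convergents (p_i = a_i*p_{i-1} + p_{i-2}, q_i = a_i*q_{i-1} + q_{i-2} with p_{-2}=0, p_{-1}=1, q_{-2}=1, q_{-1}=0):
  i=0: a_0=25, p_0 = 25*1 + 0 = 25, q_0 = 25*0 + 1 = 1.
  i=1: a_1=2, p_1 = 2*25 + 1 = 51, q_1 = 2*1 + 0 = 2.
  i=2: a_2=2, p_2 = 2*51 + 25 = 127, q_2 = 2*2 + 1 = 5.
  i=3: a_3=2, p_3 = 2*127 + 51 = 305, q_3 = 2*5 + 2 = 12.
Check: 305^2 - 646*12^2 = 93025 - 93024 = 1, so (x, y) = (305, 12) solves the equation, and by the theorem it is the least positive solution.

(x, y) = (305, 12)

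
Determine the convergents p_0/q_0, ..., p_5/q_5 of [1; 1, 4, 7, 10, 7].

1/1, 2/1, 9/5, 65/36, 659/365, 4678/2591

Using the convergent recurrence p_i = a_i*p_{i-1} + p_{i-2}, q_i = a_i*q_{i-1} + q_{i-2} with p_{-2}=0, p_{-1}=1, q_{-2}=1, q_{-1}=0:
  i=0: a_0=1, p_0 = 1*1 + 0 = 1, q_0 = 1*0 + 1 = 1.
  i=1: a_1=1, p_1 = 1*1 + 1 = 2, q_1 = 1*1 + 0 = 1.
  i=2: a_2=4, p_2 = 4*2 + 1 = 9, q_2 = 4*1 + 1 = 5.
  i=3: a_3=7, p_3 = 7*9 + 2 = 65, q_3 = 7*5 + 1 = 36.
  i=4: a_4=10, p_4 = 10*65 + 9 = 659, q_4 = 10*36 + 5 = 365.
  i=5: a_5=7, p_5 = 7*659 + 65 = 4678, q_5 = 7*365 + 36 = 2591.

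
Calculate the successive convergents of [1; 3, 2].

Using the convergent recurrence p_i = a_i*p_{i-1} + p_{i-2}, q_i = a_i*q_{i-1} + q_{i-2} with p_{-2}=0, p_{-1}=1, q_{-2}=1, q_{-1}=0:
  i=0: a_0=1, p_0 = 1*1 + 0 = 1, q_0 = 1*0 + 1 = 1.
  i=1: a_1=3, p_1 = 3*1 + 1 = 4, q_1 = 3*1 + 0 = 3.
  i=2: a_2=2, p_2 = 2*4 + 1 = 9, q_2 = 2*3 + 1 = 7.

1/1, 4/3, 9/7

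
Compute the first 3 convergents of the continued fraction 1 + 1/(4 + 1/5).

1/1, 5/4, 26/21

Using the convergent recurrence p_i = a_i*p_{i-1} + p_{i-2}, q_i = a_i*q_{i-1} + q_{i-2} with p_{-2}=0, p_{-1}=1, q_{-2}=1, q_{-1}=0:
  i=0: a_0=1, p_0 = 1*1 + 0 = 1, q_0 = 1*0 + 1 = 1.
  i=1: a_1=4, p_1 = 4*1 + 1 = 5, q_1 = 4*1 + 0 = 4.
  i=2: a_2=5, p_2 = 5*5 + 1 = 26, q_2 = 5*4 + 1 = 21.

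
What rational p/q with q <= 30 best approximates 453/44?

Expand x = 453/44 as a continued fraction with the Euclidean algorithm:
  453 = 10*44 + 13, so a_0 = 10.
  44 = 3*13 + 5, so a_1 = 3.
  13 = 2*5 + 3, so a_2 = 2.
  5 = 1*3 + 2, so a_3 = 1.
  3 = 1*2 + 1, so a_4 = 1.
  2 = 2*1 + 0, so a_5 = 2.
so x = [10; 3, 2, 1, 1, 2].
Convergents (p_i = a_i*p_{i-1} + p_{i-2}, q_i = a_i*q_{i-1} + q_{i-2} with p_{-2}=0, p_{-1}=1, q_{-2}=1, q_{-1}=0), until the denominator exceeds 30:
  i=0: a_0=10, p_0 = 10*1 + 0 = 10, q_0 = 10*0 + 1 = 1.
  i=1: a_1=3, p_1 = 3*10 + 1 = 31, q_1 = 3*1 + 0 = 3.
  i=2: a_2=2, p_2 = 2*31 + 10 = 72, q_2 = 2*3 + 1 = 7.
  i=3: a_3=1, p_3 = 1*72 + 31 = 103, q_3 = 1*7 + 3 = 10.
  i=4: a_4=1, p_4 = 1*103 + 72 = 175, q_4 = 1*10 + 7 = 17.
  i=5: a_5=2, p_5 = 2*175 + 103 = 453, q_5 = 2*17 + 10 = 44.
q_5 = 44 > 30, so the last convergent with denominator <= 30 is p_4/q_4 = 175/17.
The closest fraction with denominator <= 30 is either p_4/q_4 or the intermediate fraction (k*p_4 + p_3)/(k*q_4 + q_3) with the largest k >= 1 whose denominator stays <= 30; these approach x as k grows, and every other convergent or intermediate fraction in range is farther away.
Largest k: floor((30 - q_3)/q_4) = floor((30 - 10)/17) = 1.
That gives (1*175 + 103)/(1*17 + 10) = 278/27.
Compare the errors: |x - 175/17| = |453*17 - 175*44|/(44*17) = 1/748, and |x - 278/27| = |453*27 - 278*44|/(44*27) = 1/1188.
Cross-multiplying, 1*748 = 748 < 1188 = 1*1188, so 1/1188 is smaller: the intermediate fraction 278/27 is closer to x than 175/17.

278/27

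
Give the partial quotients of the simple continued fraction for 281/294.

[0; 1, 21, 1, 1, 1, 1, 2]

Run the Euclidean algorithm on 281 and 294; the successive quotients are the partial quotients a_0, a_1, ... (each step inverts the fractional part left over by the previous one):
  281 = 0*294 + 281, so a_0 = 0.
  294 = 1*281 + 13, so a_1 = 1.
  281 = 21*13 + 8, so a_2 = 21.
  13 = 1*8 + 5, so a_3 = 1.
  8 = 1*5 + 3, so a_4 = 1.
  5 = 1*3 + 2, so a_5 = 1.
  3 = 1*2 + 1, so a_6 = 1.
  2 = 2*1 + 0, so a_7 = 2.
The remainder reaches 0 after 8 divisions, so the expansion has 8 partial quotients, read off in order.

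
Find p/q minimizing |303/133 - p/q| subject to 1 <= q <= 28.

41/18

Expand x = 303/133 as a continued fraction with the Euclidean algorithm:
  303 = 2*133 + 37, so a_0 = 2.
  133 = 3*37 + 22, so a_1 = 3.
  37 = 1*22 + 15, so a_2 = 1.
  22 = 1*15 + 7, so a_3 = 1.
  15 = 2*7 + 1, so a_4 = 2.
  7 = 7*1 + 0, so a_5 = 7.
so x = [2; 3, 1, 1, 2, 7].
Convergents (p_i = a_i*p_{i-1} + p_{i-2}, q_i = a_i*q_{i-1} + q_{i-2} with p_{-2}=0, p_{-1}=1, q_{-2}=1, q_{-1}=0), until the denominator exceeds 28:
  i=0: a_0=2, p_0 = 2*1 + 0 = 2, q_0 = 2*0 + 1 = 1.
  i=1: a_1=3, p_1 = 3*2 + 1 = 7, q_1 = 3*1 + 0 = 3.
  i=2: a_2=1, p_2 = 1*7 + 2 = 9, q_2 = 1*3 + 1 = 4.
  i=3: a_3=1, p_3 = 1*9 + 7 = 16, q_3 = 1*4 + 3 = 7.
  i=4: a_4=2, p_4 = 2*16 + 9 = 41, q_4 = 2*7 + 4 = 18.
  i=5: a_5=7, p_5 = 7*41 + 16 = 303, q_5 = 7*18 + 7 = 133.
q_5 = 133 > 28, so the last convergent with denominator <= 28 is p_4/q_4 = 41/18.
The closest fraction with denominator <= 28 is either p_4/q_4 or the intermediate fraction (k*p_4 + p_3)/(k*q_4 + q_3) with the largest k >= 1 whose denominator stays <= 28; these approach x as k grows, and every other convergent or intermediate fraction in range is farther away.
Largest k: floor((28 - q_3)/q_4) = floor((28 - 7)/18) = 1.
That gives (1*41 + 16)/(1*18 + 7) = 57/25.
Compare the errors: |x - 41/18| = |303*18 - 41*133|/(133*18) = 1/2394, and |x - 57/25| = |303*25 - 57*133|/(133*25) = 6/3325.
Cross-multiplying, 1*3325 = 3325 < 14364 = 6*2394, so 1/2394 is smaller: the convergent 41/18 is closer to x than 57/25.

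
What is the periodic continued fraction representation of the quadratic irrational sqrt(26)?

[5; (10)]

Write x_i = (sqrt(26) + m_i)/d_i with (m_0, d_0) = (0, 1). a_0 = floor(sqrt(26)) = 5, since 5^2 = 25 <= 26 < 36 = 6^2.
Iterate m_{i+1} = d_i*a_i - m_i, d_{i+1} = (26 - m_{i+1}^2)/d_i, a_{i+1} = floor((a_0 + m_{i+1})/d_{i+1}):
  m_1 = 1*5 - 0 = 5, d_1 = (26 - 5^2)/1 = 1/1 = 1, a_1 = floor((5 + 5)/1) = 10.
  m_2 = 1*10 - 5 = 5, d_2 = (26 - 5^2)/1 = 1/1 = 1: (m_2, d_2) = (m_1, d_1) = (5, 1), so from here the quotient a_1 repeats; the period length is 1.
Hence the expansion of sqrt(26) is a_0 = 5 followed by the repeating block 10 (period 1).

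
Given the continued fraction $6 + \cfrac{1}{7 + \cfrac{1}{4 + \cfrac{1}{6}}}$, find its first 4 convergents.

Using the convergent recurrence p_i = a_i*p_{i-1} + p_{i-2}, q_i = a_i*q_{i-1} + q_{i-2} with p_{-2}=0, p_{-1}=1, q_{-2}=1, q_{-1}=0:
  i=0: a_0=6, p_0 = 6*1 + 0 = 6, q_0 = 6*0 + 1 = 1.
  i=1: a_1=7, p_1 = 7*6 + 1 = 43, q_1 = 7*1 + 0 = 7.
  i=2: a_2=4, p_2 = 4*43 + 6 = 178, q_2 = 4*7 + 1 = 29.
  i=3: a_3=6, p_3 = 6*178 + 43 = 1111, q_3 = 6*29 + 7 = 181.

6/1, 43/7, 178/29, 1111/181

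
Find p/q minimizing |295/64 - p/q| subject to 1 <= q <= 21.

83/18

Expand x = 295/64 as a continued fraction with the Euclidean algorithm:
  295 = 4*64 + 39, so a_0 = 4.
  64 = 1*39 + 25, so a_1 = 1.
  39 = 1*25 + 14, so a_2 = 1.
  25 = 1*14 + 11, so a_3 = 1.
  14 = 1*11 + 3, so a_4 = 1.
  11 = 3*3 + 2, so a_5 = 3.
  3 = 1*2 + 1, so a_6 = 1.
  2 = 2*1 + 0, so a_7 = 2.
so x = [4; 1, 1, 1, 1, 3, 1, 2].
Convergents (p_i = a_i*p_{i-1} + p_{i-2}, q_i = a_i*q_{i-1} + q_{i-2} with p_{-2}=0, p_{-1}=1, q_{-2}=1, q_{-1}=0), until the denominator exceeds 21:
  i=0: a_0=4, p_0 = 4*1 + 0 = 4, q_0 = 4*0 + 1 = 1.
  i=1: a_1=1, p_1 = 1*4 + 1 = 5, q_1 = 1*1 + 0 = 1.
  i=2: a_2=1, p_2 = 1*5 + 4 = 9, q_2 = 1*1 + 1 = 2.
  i=3: a_3=1, p_3 = 1*9 + 5 = 14, q_3 = 1*2 + 1 = 3.
  i=4: a_4=1, p_4 = 1*14 + 9 = 23, q_4 = 1*3 + 2 = 5.
  i=5: a_5=3, p_5 = 3*23 + 14 = 83, q_5 = 3*5 + 3 = 18.
  i=6: a_6=1, p_6 = 1*83 + 23 = 106, q_6 = 1*18 + 5 = 23.
q_6 = 23 > 21, so the last convergent with denominator <= 21 is p_5/q_5 = 83/18.
The closest fraction with denominator <= 21 is either p_5/q_5 or the intermediate fraction (k*p_5 + p_4)/(k*q_5 + q_4) with the largest k >= 1 whose denominator stays <= 21; these approach x as k grows, and every other convergent or intermediate fraction in range is farther away.
Largest k: floor((21 - q_4)/q_5) = floor((21 - 5)/18) = 0.
Since k = 0, no intermediate fraction beyond p_5/q_5 has denominator <= 21, so the convergent 83/18 is the closest (its error is |295*18 - 83*64|/(64*18) = 2/1152).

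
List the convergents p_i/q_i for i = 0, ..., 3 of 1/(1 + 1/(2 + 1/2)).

Using the convergent recurrence p_i = a_i*p_{i-1} + p_{i-2}, q_i = a_i*q_{i-1} + q_{i-2} with p_{-2}=0, p_{-1}=1, q_{-2}=1, q_{-1}=0:
  i=0: a_0=0, p_0 = 0*1 + 0 = 0, q_0 = 0*0 + 1 = 1.
  i=1: a_1=1, p_1 = 1*0 + 1 = 1, q_1 = 1*1 + 0 = 1.
  i=2: a_2=2, p_2 = 2*1 + 0 = 2, q_2 = 2*1 + 1 = 3.
  i=3: a_3=2, p_3 = 2*2 + 1 = 5, q_3 = 2*3 + 1 = 7.

0/1, 1/1, 2/3, 5/7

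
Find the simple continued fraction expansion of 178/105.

Run the Euclidean algorithm on 178 and 105; the successive quotients are the partial quotients a_0, a_1, ... (each step inverts the fractional part left over by the previous one):
  178 = 1*105 + 73, so a_0 = 1.
  105 = 1*73 + 32, so a_1 = 1.
  73 = 2*32 + 9, so a_2 = 2.
  32 = 3*9 + 5, so a_3 = 3.
  9 = 1*5 + 4, so a_4 = 1.
  5 = 1*4 + 1, so a_5 = 1.
  4 = 4*1 + 0, so a_6 = 4.
The remainder reaches 0 after 7 divisions, so the expansion has 7 partial quotients, read off in order.

[1; 1, 2, 3, 1, 1, 4]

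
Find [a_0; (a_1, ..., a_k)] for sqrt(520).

Write x_i = (sqrt(520) + m_i)/d_i with (m_0, d_0) = (0, 1). a_0 = floor(sqrt(520)) = 22, since 22^2 = 484 <= 520 < 529 = 23^2.
Iterate m_{i+1} = d_i*a_i - m_i, d_{i+1} = (520 - m_{i+1}^2)/d_i, a_{i+1} = floor((a_0 + m_{i+1})/d_{i+1}):
  m_1 = 1*22 - 0 = 22, d_1 = (520 - 22^2)/1 = 36/1 = 36, a_1 = floor((22 + 22)/36) = 1.
  m_2 = 36*1 - 22 = 14, d_2 = (520 - 14^2)/36 = 324/36 = 9, a_2 = floor((22 + 14)/9) = 4.
  m_3 = 9*4 - 14 = 22, d_3 = (520 - 22^2)/9 = 36/9 = 4, a_3 = floor((22 + 22)/4) = 11.
  m_4 = 4*11 - 22 = 22, d_4 = (520 - 22^2)/4 = 36/4 = 9, a_4 = floor((22 + 22)/9) = 4.
  m_5 = 9*4 - 22 = 14, d_5 = (520 - 14^2)/9 = 324/9 = 36, a_5 = floor((22 + 14)/36) = 1.
  m_6 = 36*1 - 14 = 22, d_6 = (520 - 22^2)/36 = 36/36 = 1, a_6 = floor((22 + 22)/1) = 44.
  m_7 = 1*44 - 22 = 22, d_7 = (520 - 22^2)/1 = 36/1 = 36: (m_7, d_7) = (m_1, d_1) = (22, 36), so from here the quotients repeat a_1, ..., a_6; the period length is 6.
Hence the expansion of sqrt(520) is a_0 = 22 followed by the repeating block 1, 4, 11, 4, 1, 44 (period 6).

[22; (1, 4, 11, 4, 1, 44)]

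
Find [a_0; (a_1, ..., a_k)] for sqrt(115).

[10; (1, 2, 1, 1, 1, 1, 1, 2, 1, 20)]

Write x_i = (sqrt(115) + m_i)/d_i with (m_0, d_0) = (0, 1). a_0 = floor(sqrt(115)) = 10, since 10^2 = 100 <= 115 < 121 = 11^2.
Iterate m_{i+1} = d_i*a_i - m_i, d_{i+1} = (115 - m_{i+1}^2)/d_i, a_{i+1} = floor((a_0 + m_{i+1})/d_{i+1}):
  m_1 = 1*10 - 0 = 10, d_1 = (115 - 10^2)/1 = 15/1 = 15, a_1 = floor((10 + 10)/15) = 1.
  m_2 = 15*1 - 10 = 5, d_2 = (115 - 5^2)/15 = 90/15 = 6, a_2 = floor((10 + 5)/6) = 2.
  m_3 = 6*2 - 5 = 7, d_3 = (115 - 7^2)/6 = 66/6 = 11, a_3 = floor((10 + 7)/11) = 1.
  m_4 = 11*1 - 7 = 4, d_4 = (115 - 4^2)/11 = 99/11 = 9, a_4 = floor((10 + 4)/9) = 1.
  m_5 = 9*1 - 4 = 5, d_5 = (115 - 5^2)/9 = 90/9 = 10, a_5 = floor((10 + 5)/10) = 1.
  m_6 = 10*1 - 5 = 5, d_6 = (115 - 5^2)/10 = 90/10 = 9, a_6 = floor((10 + 5)/9) = 1.
  m_7 = 9*1 - 5 = 4, d_7 = (115 - 4^2)/9 = 99/9 = 11, a_7 = floor((10 + 4)/11) = 1.
  m_8 = 11*1 - 4 = 7, d_8 = (115 - 7^2)/11 = 66/11 = 6, a_8 = floor((10 + 7)/6) = 2.
  m_9 = 6*2 - 7 = 5, d_9 = (115 - 5^2)/6 = 90/6 = 15, a_9 = floor((10 + 5)/15) = 1.
  m_10 = 15*1 - 5 = 10, d_10 = (115 - 10^2)/15 = 15/15 = 1, a_10 = floor((10 + 10)/1) = 20.
  m_11 = 1*20 - 10 = 10, d_11 = (115 - 10^2)/1 = 15/1 = 15: (m_11, d_11) = (m_1, d_1) = (10, 15), so from here the quotients repeat a_1, ..., a_10; the period length is 10.
Hence the expansion of sqrt(115) is a_0 = 10 followed by the repeating block 1, 2, 1, 1, 1, 1, 1, 2, 1, 20 (period 10).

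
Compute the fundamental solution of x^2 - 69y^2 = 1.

(x, y) = (7775, 936)

First expand sqrt(69) as a continued fraction. With x_i = (sqrt(69) + m_i)/d_i and (m_0, d_0) = (0, 1): a_0 = floor(sqrt(69)) = 8, since 8^2 = 64 <= 69 < 81 = 9^2.
Iterate m_{i+1} = d_i*a_i - m_i, d_{i+1} = (69 - m_{i+1}^2)/d_i, a_{i+1} = floor((a_0 + m_{i+1})/d_{i+1}):
  m_1 = 1*8 - 0 = 8, d_1 = (69 - 8^2)/1 = 5/1 = 5, a_1 = floor((8 + 8)/5) = 3.
  m_2 = 5*3 - 8 = 7, d_2 = (69 - 7^2)/5 = 20/5 = 4, a_2 = floor((8 + 7)/4) = 3.
  m_3 = 4*3 - 7 = 5, d_3 = (69 - 5^2)/4 = 44/4 = 11, a_3 = floor((8 + 5)/11) = 1.
  m_4 = 11*1 - 5 = 6, d_4 = (69 - 6^2)/11 = 33/11 = 3, a_4 = floor((8 + 6)/3) = 4.
  m_5 = 3*4 - 6 = 6, d_5 = (69 - 6^2)/3 = 33/3 = 11, a_5 = floor((8 + 6)/11) = 1.
  m_6 = 11*1 - 6 = 5, d_6 = (69 - 5^2)/11 = 44/11 = 4, a_6 = floor((8 + 5)/4) = 3.
  m_7 = 4*3 - 5 = 7, d_7 = (69 - 7^2)/4 = 20/4 = 5, a_7 = floor((8 + 7)/5) = 3.
  m_8 = 5*3 - 7 = 8, d_8 = (69 - 8^2)/5 = 5/5 = 1, a_8 = floor((8 + 8)/1) = 16.
  m_9 = 1*16 - 8 = 8, d_9 = (69 - 8^2)/1 = 5/1 = 5: (m_9, d_9) = (m_1, d_1) = (8, 5), so from here the quotients repeat a_1, ..., a_8; the period length is 8.
So sqrt(69) = [8; (3, 3, 1, 4, 1, 3, 3, 16)] with period length k = 8.
k is even, so the fundamental solution of x^2 - 69y^2 = 1 is (p_{k-1}, q_{k-1}) = (p_7, q_7); compute convergents through index 7.
Convergents (p_i = a_i*p_{i-1} + p_{i-2}, q_i = a_i*q_{i-1} + q_{i-2} with p_{-2}=0, p_{-1}=1, q_{-2}=1, q_{-1}=0):
  i=0: a_0=8, p_0 = 8*1 + 0 = 8, q_0 = 8*0 + 1 = 1.
  i=1: a_1=3, p_1 = 3*8 + 1 = 25, q_1 = 3*1 + 0 = 3.
  i=2: a_2=3, p_2 = 3*25 + 8 = 83, q_2 = 3*3 + 1 = 10.
  i=3: a_3=1, p_3 = 1*83 + 25 = 108, q_3 = 1*10 + 3 = 13.
  i=4: a_4=4, p_4 = 4*108 + 83 = 515, q_4 = 4*13 + 10 = 62.
  i=5: a_5=1, p_5 = 1*515 + 108 = 623, q_5 = 1*62 + 13 = 75.
  i=6: a_6=3, p_6 = 3*623 + 515 = 2384, q_6 = 3*75 + 62 = 287.
  i=7: a_7=3, p_7 = 3*2384 + 623 = 7775, q_7 = 3*287 + 75 = 936.
Check: 7775^2 - 69*936^2 = 60450625 - 60450624 = 1, so (x, y) = (7775, 936) solves the equation, and by the theorem it is the least positive solution.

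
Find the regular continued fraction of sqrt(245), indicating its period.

[15; (1, 1, 1, 7, 6, 7, 1, 1, 1, 30)]

Write x_i = (sqrt(245) + m_i)/d_i with (m_0, d_0) = (0, 1). a_0 = floor(sqrt(245)) = 15, since 15^2 = 225 <= 245 < 256 = 16^2.
Iterate m_{i+1} = d_i*a_i - m_i, d_{i+1} = (245 - m_{i+1}^2)/d_i, a_{i+1} = floor((a_0 + m_{i+1})/d_{i+1}):
  m_1 = 1*15 - 0 = 15, d_1 = (245 - 15^2)/1 = 20/1 = 20, a_1 = floor((15 + 15)/20) = 1.
  m_2 = 20*1 - 15 = 5, d_2 = (245 - 5^2)/20 = 220/20 = 11, a_2 = floor((15 + 5)/11) = 1.
  m_3 = 11*1 - 5 = 6, d_3 = (245 - 6^2)/11 = 209/11 = 19, a_3 = floor((15 + 6)/19) = 1.
  m_4 = 19*1 - 6 = 13, d_4 = (245 - 13^2)/19 = 76/19 = 4, a_4 = floor((15 + 13)/4) = 7.
  m_5 = 4*7 - 13 = 15, d_5 = (245 - 15^2)/4 = 20/4 = 5, a_5 = floor((15 + 15)/5) = 6.
  m_6 = 5*6 - 15 = 15, d_6 = (245 - 15^2)/5 = 20/5 = 4, a_6 = floor((15 + 15)/4) = 7.
  m_7 = 4*7 - 15 = 13, d_7 = (245 - 13^2)/4 = 76/4 = 19, a_7 = floor((15 + 13)/19) = 1.
  m_8 = 19*1 - 13 = 6, d_8 = (245 - 6^2)/19 = 209/19 = 11, a_8 = floor((15 + 6)/11) = 1.
  m_9 = 11*1 - 6 = 5, d_9 = (245 - 5^2)/11 = 220/11 = 20, a_9 = floor((15 + 5)/20) = 1.
  m_10 = 20*1 - 5 = 15, d_10 = (245 - 15^2)/20 = 20/20 = 1, a_10 = floor((15 + 15)/1) = 30.
  m_11 = 1*30 - 15 = 15, d_11 = (245 - 15^2)/1 = 20/1 = 20: (m_11, d_11) = (m_1, d_1) = (15, 20), so from here the quotients repeat a_1, ..., a_10; the period length is 10.
Hence the expansion of sqrt(245) is a_0 = 15 followed by the repeating block 1, 1, 1, 7, 6, 7, 1, 1, 1, 30 (period 10).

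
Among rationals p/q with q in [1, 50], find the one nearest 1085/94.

Expand x = 1085/94 as a continued fraction with the Euclidean algorithm:
  1085 = 11*94 + 51, so a_0 = 11.
  94 = 1*51 + 43, so a_1 = 1.
  51 = 1*43 + 8, so a_2 = 1.
  43 = 5*8 + 3, so a_3 = 5.
  8 = 2*3 + 2, so a_4 = 2.
  3 = 1*2 + 1, so a_5 = 1.
  2 = 2*1 + 0, so a_6 = 2.
so x = [11; 1, 1, 5, 2, 1, 2].
Convergents (p_i = a_i*p_{i-1} + p_{i-2}, q_i = a_i*q_{i-1} + q_{i-2} with p_{-2}=0, p_{-1}=1, q_{-2}=1, q_{-1}=0), until the denominator exceeds 50:
  i=0: a_0=11, p_0 = 11*1 + 0 = 11, q_0 = 11*0 + 1 = 1.
  i=1: a_1=1, p_1 = 1*11 + 1 = 12, q_1 = 1*1 + 0 = 1.
  i=2: a_2=1, p_2 = 1*12 + 11 = 23, q_2 = 1*1 + 1 = 2.
  i=3: a_3=5, p_3 = 5*23 + 12 = 127, q_3 = 5*2 + 1 = 11.
  i=4: a_4=2, p_4 = 2*127 + 23 = 277, q_4 = 2*11 + 2 = 24.
  i=5: a_5=1, p_5 = 1*277 + 127 = 404, q_5 = 1*24 + 11 = 35.
  i=6: a_6=2, p_6 = 2*404 + 277 = 1085, q_6 = 2*35 + 24 = 94.
q_6 = 94 > 50, so the last convergent with denominator <= 50 is p_5/q_5 = 404/35.
The closest fraction with denominator <= 50 is either p_5/q_5 or the intermediate fraction (k*p_5 + p_4)/(k*q_5 + q_4) with the largest k >= 1 whose denominator stays <= 50; these approach x as k grows, and every other convergent or intermediate fraction in range is farther away.
Largest k: floor((50 - q_4)/q_5) = floor((50 - 24)/35) = 0.
Since k = 0, no intermediate fraction beyond p_5/q_5 has denominator <= 50, so the convergent 404/35 is the closest (its error is |1085*35 - 404*94|/(94*35) = 1/3290).

404/35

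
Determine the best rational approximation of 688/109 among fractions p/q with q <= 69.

Expand x = 688/109 as a continued fraction with the Euclidean algorithm:
  688 = 6*109 + 34, so a_0 = 6.
  109 = 3*34 + 7, so a_1 = 3.
  34 = 4*7 + 6, so a_2 = 4.
  7 = 1*6 + 1, so a_3 = 1.
  6 = 6*1 + 0, so a_4 = 6.
so x = [6; 3, 4, 1, 6].
Convergents (p_i = a_i*p_{i-1} + p_{i-2}, q_i = a_i*q_{i-1} + q_{i-2} with p_{-2}=0, p_{-1}=1, q_{-2}=1, q_{-1}=0), until the denominator exceeds 69:
  i=0: a_0=6, p_0 = 6*1 + 0 = 6, q_0 = 6*0 + 1 = 1.
  i=1: a_1=3, p_1 = 3*6 + 1 = 19, q_1 = 3*1 + 0 = 3.
  i=2: a_2=4, p_2 = 4*19 + 6 = 82, q_2 = 4*3 + 1 = 13.
  i=3: a_3=1, p_3 = 1*82 + 19 = 101, q_3 = 1*13 + 3 = 16.
  i=4: a_4=6, p_4 = 6*101 + 82 = 688, q_4 = 6*16 + 13 = 109.
q_4 = 109 > 69, so the last convergent with denominator <= 69 is p_3/q_3 = 101/16.
The closest fraction with denominator <= 69 is either p_3/q_3 or the intermediate fraction (k*p_3 + p_2)/(k*q_3 + q_2) with the largest k >= 1 whose denominator stays <= 69; these approach x as k grows, and every other convergent or intermediate fraction in range is farther away.
Largest k: floor((69 - q_2)/q_3) = floor((69 - 13)/16) = 3.
That gives (3*101 + 82)/(3*16 + 13) = 385/61.
Compare the errors: |x - 101/16| = |688*16 - 101*109|/(109*16) = 1/1744, and |x - 385/61| = |688*61 - 385*109|/(109*61) = 3/6649.
Cross-multiplying, 3*1744 = 5232 < 6649 = 1*6649, so 3/6649 is smaller: the intermediate fraction 385/61 is closer to x than 101/16.

385/61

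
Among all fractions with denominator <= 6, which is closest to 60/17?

7/2

Expand x = 60/17 as a continued fraction with the Euclidean algorithm:
  60 = 3*17 + 9, so a_0 = 3.
  17 = 1*9 + 8, so a_1 = 1.
  9 = 1*8 + 1, so a_2 = 1.
  8 = 8*1 + 0, so a_3 = 8.
so x = [3; 1, 1, 8].
Convergents (p_i = a_i*p_{i-1} + p_{i-2}, q_i = a_i*q_{i-1} + q_{i-2} with p_{-2}=0, p_{-1}=1, q_{-2}=1, q_{-1}=0), until the denominator exceeds 6:
  i=0: a_0=3, p_0 = 3*1 + 0 = 3, q_0 = 3*0 + 1 = 1.
  i=1: a_1=1, p_1 = 1*3 + 1 = 4, q_1 = 1*1 + 0 = 1.
  i=2: a_2=1, p_2 = 1*4 + 3 = 7, q_2 = 1*1 + 1 = 2.
  i=3: a_3=8, p_3 = 8*7 + 4 = 60, q_3 = 8*2 + 1 = 17.
q_3 = 17 > 6, so the last convergent with denominator <= 6 is p_2/q_2 = 7/2.
The closest fraction with denominator <= 6 is either p_2/q_2 or the intermediate fraction (k*p_2 + p_1)/(k*q_2 + q_1) with the largest k >= 1 whose denominator stays <= 6; these approach x as k grows, and every other convergent or intermediate fraction in range is farther away.
Largest k: floor((6 - q_1)/q_2) = floor((6 - 1)/2) = 2.
That gives (2*7 + 4)/(2*2 + 1) = 18/5.
Compare the errors: |x - 7/2| = |60*2 - 7*17|/(17*2) = 1/34, and |x - 18/5| = |60*5 - 18*17|/(17*5) = 6/85.
Cross-multiplying, 1*85 = 85 < 204 = 6*34, so 1/34 is smaller: the convergent 7/2 is closer to x than 18/5.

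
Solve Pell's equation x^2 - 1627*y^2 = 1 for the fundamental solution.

First expand sqrt(1627) as a continued fraction. With x_i = (sqrt(1627) + m_i)/d_i and (m_0, d_0) = (0, 1): a_0 = floor(sqrt(1627)) = 40, since 40^2 = 1600 <= 1627 < 1681 = 41^2.
Iterate m_{i+1} = d_i*a_i - m_i, d_{i+1} = (1627 - m_{i+1}^2)/d_i, a_{i+1} = floor((a_0 + m_{i+1})/d_{i+1}):
  m_1 = 1*40 - 0 = 40, d_1 = (1627 - 40^2)/1 = 27/1 = 27, a_1 = floor((40 + 40)/27) = 2.
  m_2 = 27*2 - 40 = 14, d_2 = (1627 - 14^2)/27 = 1431/27 = 53, a_2 = floor((40 + 14)/53) = 1.
  m_3 = 53*1 - 14 = 39, d_3 = (1627 - 39^2)/53 = 106/53 = 2, a_3 = floor((40 + 39)/2) = 39.
  m_4 = 2*39 - 39 = 39, d_4 = (1627 - 39^2)/2 = 106/2 = 53, a_4 = floor((40 + 39)/53) = 1.
  m_5 = 53*1 - 39 = 14, d_5 = (1627 - 14^2)/53 = 1431/53 = 27, a_5 = floor((40 + 14)/27) = 2.
  m_6 = 27*2 - 14 = 40, d_6 = (1627 - 40^2)/27 = 27/27 = 1, a_6 = floor((40 + 40)/1) = 80.
  m_7 = 1*80 - 40 = 40, d_7 = (1627 - 40^2)/1 = 27/1 = 27: (m_7, d_7) = (m_1, d_1) = (40, 27), so from here the quotients repeat a_1, ..., a_6; the period length is 6.
So sqrt(1627) = [40; (2, 1, 39, 1, 2, 80)] with period length k = 6.
k is even, so the fundamental solution of x^2 - 1627y^2 = 1 is (p_{k-1}, q_{k-1}) = (p_5, q_5); compute convergents through index 5.
Convergents (p_i = a_i*p_{i-1} + p_{i-2}, q_i = a_i*q_{i-1} + q_{i-2} with p_{-2}=0, p_{-1}=1, q_{-2}=1, q_{-1}=0):
  i=0: a_0=40, p_0 = 40*1 + 0 = 40, q_0 = 40*0 + 1 = 1.
  i=1: a_1=2, p_1 = 2*40 + 1 = 81, q_1 = 2*1 + 0 = 2.
  i=2: a_2=1, p_2 = 1*81 + 40 = 121, q_2 = 1*2 + 1 = 3.
  i=3: a_3=39, p_3 = 39*121 + 81 = 4800, q_3 = 39*3 + 2 = 119.
  i=4: a_4=1, p_4 = 1*4800 + 121 = 4921, q_4 = 1*119 + 3 = 122.
  i=5: a_5=2, p_5 = 2*4921 + 4800 = 14642, q_5 = 2*122 + 119 = 363.
Check: 14642^2 - 1627*363^2 = 214388164 - 214388163 = 1, so (x, y) = (14642, 363) solves the equation, and by the theorem it is the least positive solution.

(x, y) = (14642, 363)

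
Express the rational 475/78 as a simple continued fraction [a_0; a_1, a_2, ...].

Run the Euclidean algorithm on 475 and 78; the successive quotients are the partial quotients a_0, a_1, ... (each step inverts the fractional part left over by the previous one):
  475 = 6*78 + 7, so a_0 = 6.
  78 = 11*7 + 1, so a_1 = 11.
  7 = 7*1 + 0, so a_2 = 7.
The remainder reaches 0 after 3 divisions, so the expansion has 3 partial quotients, read off in order.

[6; 11, 7]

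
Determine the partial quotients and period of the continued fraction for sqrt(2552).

Write x_i = (sqrt(2552) + m_i)/d_i with (m_0, d_0) = (0, 1). a_0 = floor(sqrt(2552)) = 50, since 50^2 = 2500 <= 2552 < 2601 = 51^2.
Iterate m_{i+1} = d_i*a_i - m_i, d_{i+1} = (2552 - m_{i+1}^2)/d_i, a_{i+1} = floor((a_0 + m_{i+1})/d_{i+1}):
  m_1 = 1*50 - 0 = 50, d_1 = (2552 - 50^2)/1 = 52/1 = 52, a_1 = floor((50 + 50)/52) = 1.
  m_2 = 52*1 - 50 = 2, d_2 = (2552 - 2^2)/52 = 2548/52 = 49, a_2 = floor((50 + 2)/49) = 1.
  m_3 = 49*1 - 2 = 47, d_3 = (2552 - 47^2)/49 = 343/49 = 7, a_3 = floor((50 + 47)/7) = 13.
  m_4 = 7*13 - 47 = 44, d_4 = (2552 - 44^2)/7 = 616/7 = 88, a_4 = floor((50 + 44)/88) = 1.
  m_5 = 88*1 - 44 = 44, d_5 = (2552 - 44^2)/88 = 616/88 = 7, a_5 = floor((50 + 44)/7) = 13.
  m_6 = 7*13 - 44 = 47, d_6 = (2552 - 47^2)/7 = 343/7 = 49, a_6 = floor((50 + 47)/49) = 1.
  m_7 = 49*1 - 47 = 2, d_7 = (2552 - 2^2)/49 = 2548/49 = 52, a_7 = floor((50 + 2)/52) = 1.
  m_8 = 52*1 - 2 = 50, d_8 = (2552 - 50^2)/52 = 52/52 = 1, a_8 = floor((50 + 50)/1) = 100.
  m_9 = 1*100 - 50 = 50, d_9 = (2552 - 50^2)/1 = 52/1 = 52: (m_9, d_9) = (m_1, d_1) = (50, 52), so from here the quotients repeat a_1, ..., a_8; the period length is 8.
Hence the expansion of sqrt(2552) is a_0 = 50 followed by the repeating block 1, 1, 13, 1, 13, 1, 1, 100 (period 8).

[50; (1, 1, 13, 1, 13, 1, 1, 100)]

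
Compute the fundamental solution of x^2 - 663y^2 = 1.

(x, y) = (103, 4)

First expand sqrt(663) as a continued fraction. With x_i = (sqrt(663) + m_i)/d_i and (m_0, d_0) = (0, 1): a_0 = floor(sqrt(663)) = 25, since 25^2 = 625 <= 663 < 676 = 26^2.
Iterate m_{i+1} = d_i*a_i - m_i, d_{i+1} = (663 - m_{i+1}^2)/d_i, a_{i+1} = floor((a_0 + m_{i+1})/d_{i+1}):
  m_1 = 1*25 - 0 = 25, d_1 = (663 - 25^2)/1 = 38/1 = 38, a_1 = floor((25 + 25)/38) = 1.
  m_2 = 38*1 - 25 = 13, d_2 = (663 - 13^2)/38 = 494/38 = 13, a_2 = floor((25 + 13)/13) = 2.
  m_3 = 13*2 - 13 = 13, d_3 = (663 - 13^2)/13 = 494/13 = 38, a_3 = floor((25 + 13)/38) = 1.
  m_4 = 38*1 - 13 = 25, d_4 = (663 - 25^2)/38 = 38/38 = 1, a_4 = floor((25 + 25)/1) = 50.
  m_5 = 1*50 - 25 = 25, d_5 = (663 - 25^2)/1 = 38/1 = 38: (m_5, d_5) = (m_1, d_1) = (25, 38), so from here the quotients repeat a_1, ..., a_4; the period length is 4.
So sqrt(663) = [25; (1, 2, 1, 50)] with period length k = 4.
k is even, so the fundamental solution of x^2 - 663y^2 = 1 is (p_{k-1}, q_{k-1}) = (p_3, q_3); compute convergents through index 3.
Convergents (p_i = a_i*p_{i-1} + p_{i-2}, q_i = a_i*q_{i-1} + q_{i-2} with p_{-2}=0, p_{-1}=1, q_{-2}=1, q_{-1}=0):
  i=0: a_0=25, p_0 = 25*1 + 0 = 25, q_0 = 25*0 + 1 = 1.
  i=1: a_1=1, p_1 = 1*25 + 1 = 26, q_1 = 1*1 + 0 = 1.
  i=2: a_2=2, p_2 = 2*26 + 25 = 77, q_2 = 2*1 + 1 = 3.
  i=3: a_3=1, p_3 = 1*77 + 26 = 103, q_3 = 1*3 + 1 = 4.
Check: 103^2 - 663*4^2 = 10609 - 10608 = 1, so (x, y) = (103, 4) solves the equation, and by the theorem it is the least positive solution.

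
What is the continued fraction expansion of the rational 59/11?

[5; 2, 1, 3]

Run the Euclidean algorithm on 59 and 11; the successive quotients are the partial quotients a_0, a_1, ... (each step inverts the fractional part left over by the previous one):
  59 = 5*11 + 4, so a_0 = 5.
  11 = 2*4 + 3, so a_1 = 2.
  4 = 1*3 + 1, so a_2 = 1.
  3 = 3*1 + 0, so a_3 = 3.
The remainder reaches 0 after 4 divisions, so the expansion has 4 partial quotients, read off in order.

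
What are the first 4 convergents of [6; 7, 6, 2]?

Using the convergent recurrence p_i = a_i*p_{i-1} + p_{i-2}, q_i = a_i*q_{i-1} + q_{i-2} with p_{-2}=0, p_{-1}=1, q_{-2}=1, q_{-1}=0:
  i=0: a_0=6, p_0 = 6*1 + 0 = 6, q_0 = 6*0 + 1 = 1.
  i=1: a_1=7, p_1 = 7*6 + 1 = 43, q_1 = 7*1 + 0 = 7.
  i=2: a_2=6, p_2 = 6*43 + 6 = 264, q_2 = 6*7 + 1 = 43.
  i=3: a_3=2, p_3 = 2*264 + 43 = 571, q_3 = 2*43 + 7 = 93.

6/1, 43/7, 264/43, 571/93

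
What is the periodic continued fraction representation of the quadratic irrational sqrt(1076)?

[32; (1, 4, 16, 4, 1, 64)]

Write x_i = (sqrt(1076) + m_i)/d_i with (m_0, d_0) = (0, 1). a_0 = floor(sqrt(1076)) = 32, since 32^2 = 1024 <= 1076 < 1089 = 33^2.
Iterate m_{i+1} = d_i*a_i - m_i, d_{i+1} = (1076 - m_{i+1}^2)/d_i, a_{i+1} = floor((a_0 + m_{i+1})/d_{i+1}):
  m_1 = 1*32 - 0 = 32, d_1 = (1076 - 32^2)/1 = 52/1 = 52, a_1 = floor((32 + 32)/52) = 1.
  m_2 = 52*1 - 32 = 20, d_2 = (1076 - 20^2)/52 = 676/52 = 13, a_2 = floor((32 + 20)/13) = 4.
  m_3 = 13*4 - 20 = 32, d_3 = (1076 - 32^2)/13 = 52/13 = 4, a_3 = floor((32 + 32)/4) = 16.
  m_4 = 4*16 - 32 = 32, d_4 = (1076 - 32^2)/4 = 52/4 = 13, a_4 = floor((32 + 32)/13) = 4.
  m_5 = 13*4 - 32 = 20, d_5 = (1076 - 20^2)/13 = 676/13 = 52, a_5 = floor((32 + 20)/52) = 1.
  m_6 = 52*1 - 20 = 32, d_6 = (1076 - 32^2)/52 = 52/52 = 1, a_6 = floor((32 + 32)/1) = 64.
  m_7 = 1*64 - 32 = 32, d_7 = (1076 - 32^2)/1 = 52/1 = 52: (m_7, d_7) = (m_1, d_1) = (32, 52), so from here the quotients repeat a_1, ..., a_6; the period length is 6.
Hence the expansion of sqrt(1076) is a_0 = 32 followed by the repeating block 1, 4, 16, 4, 1, 64 (period 6).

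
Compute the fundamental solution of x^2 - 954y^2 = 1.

(x, y) = (32080051, 1038630)

First expand sqrt(954) as a continued fraction. With x_i = (sqrt(954) + m_i)/d_i and (m_0, d_0) = (0, 1): a_0 = floor(sqrt(954)) = 30, since 30^2 = 900 <= 954 < 961 = 31^2.
Iterate m_{i+1} = d_i*a_i - m_i, d_{i+1} = (954 - m_{i+1}^2)/d_i, a_{i+1} = floor((a_0 + m_{i+1})/d_{i+1}):
  m_1 = 1*30 - 0 = 30, d_1 = (954 - 30^2)/1 = 54/1 = 54, a_1 = floor((30 + 30)/54) = 1.
  m_2 = 54*1 - 30 = 24, d_2 = (954 - 24^2)/54 = 378/54 = 7, a_2 = floor((30 + 24)/7) = 7.
  m_3 = 7*7 - 24 = 25, d_3 = (954 - 25^2)/7 = 329/7 = 47, a_3 = floor((30 + 25)/47) = 1.
  m_4 = 47*1 - 25 = 22, d_4 = (954 - 22^2)/47 = 470/47 = 10, a_4 = floor((30 + 22)/10) = 5.
  m_5 = 10*5 - 22 = 28, d_5 = (954 - 28^2)/10 = 170/10 = 17, a_5 = floor((30 + 28)/17) = 3.
  m_6 = 17*3 - 28 = 23, d_6 = (954 - 23^2)/17 = 425/17 = 25, a_6 = floor((30 + 23)/25) = 2.
  m_7 = 25*2 - 23 = 27, d_7 = (954 - 27^2)/25 = 225/25 = 9, a_7 = floor((30 + 27)/9) = 6.
  m_8 = 9*6 - 27 = 27, d_8 = (954 - 27^2)/9 = 225/9 = 25, a_8 = floor((30 + 27)/25) = 2.
  m_9 = 25*2 - 27 = 23, d_9 = (954 - 23^2)/25 = 425/25 = 17, a_9 = floor((30 + 23)/17) = 3.
  m_10 = 17*3 - 23 = 28, d_10 = (954 - 28^2)/17 = 170/17 = 10, a_10 = floor((30 + 28)/10) = 5.
  m_11 = 10*5 - 28 = 22, d_11 = (954 - 22^2)/10 = 470/10 = 47, a_11 = floor((30 + 22)/47) = 1.
  m_12 = 47*1 - 22 = 25, d_12 = (954 - 25^2)/47 = 329/47 = 7, a_12 = floor((30 + 25)/7) = 7.
  m_13 = 7*7 - 25 = 24, d_13 = (954 - 24^2)/7 = 378/7 = 54, a_13 = floor((30 + 24)/54) = 1.
  m_14 = 54*1 - 24 = 30, d_14 = (954 - 30^2)/54 = 54/54 = 1, a_14 = floor((30 + 30)/1) = 60.
  m_15 = 1*60 - 30 = 30, d_15 = (954 - 30^2)/1 = 54/1 = 54: (m_15, d_15) = (m_1, d_1) = (30, 54), so from here the quotients repeat a_1, ..., a_14; the period length is 14.
So sqrt(954) = [30; (1, 7, 1, 5, 3, 2, 6, 2, 3, 5, 1, 7, 1, 60)] with period length k = 14.
k is even, so the fundamental solution of x^2 - 954y^2 = 1 is (p_{k-1}, q_{k-1}) = (p_13, q_13); compute convergents through index 13.
Convergents (p_i = a_i*p_{i-1} + p_{i-2}, q_i = a_i*q_{i-1} + q_{i-2} with p_{-2}=0, p_{-1}=1, q_{-2}=1, q_{-1}=0):
  i=0: a_0=30, p_0 = 30*1 + 0 = 30, q_0 = 30*0 + 1 = 1.
  i=1: a_1=1, p_1 = 1*30 + 1 = 31, q_1 = 1*1 + 0 = 1.
  i=2: a_2=7, p_2 = 7*31 + 30 = 247, q_2 = 7*1 + 1 = 8.
  i=3: a_3=1, p_3 = 1*247 + 31 = 278, q_3 = 1*8 + 1 = 9.
  i=4: a_4=5, p_4 = 5*278 + 247 = 1637, q_4 = 5*9 + 8 = 53.
  i=5: a_5=3, p_5 = 3*1637 + 278 = 5189, q_5 = 3*53 + 9 = 168.
  i=6: a_6=2, p_6 = 2*5189 + 1637 = 12015, q_6 = 2*168 + 53 = 389.
  i=7: a_7=6, p_7 = 6*12015 + 5189 = 77279, q_7 = 6*389 + 168 = 2502.
  i=8: a_8=2, p_8 = 2*77279 + 12015 = 166573, q_8 = 2*2502 + 389 = 5393.
  i=9: a_9=3, p_9 = 3*166573 + 77279 = 576998, q_9 = 3*5393 + 2502 = 18681.
  i=10: a_10=5, p_10 = 5*576998 + 166573 = 3051563, q_10 = 5*18681 + 5393 = 98798.
  i=11: a_11=1, p_11 = 1*3051563 + 576998 = 3628561, q_11 = 1*98798 + 18681 = 117479.
  i=12: a_12=7, p_12 = 7*3628561 + 3051563 = 28451490, q_12 = 7*117479 + 98798 = 921151.
  i=13: a_13=1, p_13 = 1*28451490 + 3628561 = 32080051, q_13 = 1*921151 + 117479 = 1038630.
Check: 32080051^2 - 954*1038630^2 = 1029129672162601 - 1029129672162600 = 1, so (x, y) = (32080051, 1038630) solves the equation, and by the theorem it is the least positive solution.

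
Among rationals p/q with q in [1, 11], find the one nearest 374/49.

Expand x = 374/49 as a continued fraction with the Euclidean algorithm:
  374 = 7*49 + 31, so a_0 = 7.
  49 = 1*31 + 18, so a_1 = 1.
  31 = 1*18 + 13, so a_2 = 1.
  18 = 1*13 + 5, so a_3 = 1.
  13 = 2*5 + 3, so a_4 = 2.
  5 = 1*3 + 2, so a_5 = 1.
  3 = 1*2 + 1, so a_6 = 1.
  2 = 2*1 + 0, so a_7 = 2.
so x = [7; 1, 1, 1, 2, 1, 1, 2].
Convergents (p_i = a_i*p_{i-1} + p_{i-2}, q_i = a_i*q_{i-1} + q_{i-2} with p_{-2}=0, p_{-1}=1, q_{-2}=1, q_{-1}=0), until the denominator exceeds 11:
  i=0: a_0=7, p_0 = 7*1 + 0 = 7, q_0 = 7*0 + 1 = 1.
  i=1: a_1=1, p_1 = 1*7 + 1 = 8, q_1 = 1*1 + 0 = 1.
  i=2: a_2=1, p_2 = 1*8 + 7 = 15, q_2 = 1*1 + 1 = 2.
  i=3: a_3=1, p_3 = 1*15 + 8 = 23, q_3 = 1*2 + 1 = 3.
  i=4: a_4=2, p_4 = 2*23 + 15 = 61, q_4 = 2*3 + 2 = 8.
  i=5: a_5=1, p_5 = 1*61 + 23 = 84, q_5 = 1*8 + 3 = 11.
  i=6: a_6=1, p_6 = 1*84 + 61 = 145, q_6 = 1*11 + 8 = 19.
q_6 = 19 > 11, so the last convergent with denominator <= 11 is p_5/q_5 = 84/11.
The closest fraction with denominator <= 11 is either p_5/q_5 or the intermediate fraction (k*p_5 + p_4)/(k*q_5 + q_4) with the largest k >= 1 whose denominator stays <= 11; these approach x as k grows, and every other convergent or intermediate fraction in range is farther away.
Largest k: floor((11 - q_4)/q_5) = floor((11 - 8)/11) = 0.
Since k = 0, no intermediate fraction beyond p_5/q_5 has denominator <= 11, so the convergent 84/11 is the closest (its error is |374*11 - 84*49|/(49*11) = 2/539).

84/11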